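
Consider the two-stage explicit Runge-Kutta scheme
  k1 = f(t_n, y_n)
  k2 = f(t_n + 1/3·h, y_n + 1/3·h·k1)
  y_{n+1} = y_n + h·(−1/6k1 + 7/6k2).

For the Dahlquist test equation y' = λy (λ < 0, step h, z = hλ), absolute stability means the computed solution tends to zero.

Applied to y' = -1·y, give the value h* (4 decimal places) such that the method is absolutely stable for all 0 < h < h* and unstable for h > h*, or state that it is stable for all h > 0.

(-2.5714,0); λ=-1 ⇒ h* = (18/7)/1 = 2.5714.

With y'=λy (z=hλ):
  k1=λy_n ⇒ h·k1=z·y_n;  k2=λ(1+1/3z)y_n ⇒ h·k2=z(1+1/3z)y_n
  y_{n+1}/y_n = 1 − 1/6z + 7/6z(1+1/3z) = 1 + z + 7/18z²
  ⇒ R(z) = 1 + z + 7/18z².

Find x<0 with |R(x)|<1.
x=-1.06: |R|=0.3770
R=1: x+7/18x²=0 ⇒ x=−18/7=-2.5714; min R=1−1/(4·7/18)=0.3571>−1
Confirm numerically:
  x=-1.954: |R|=0.53082 <1
  x=-1.552: |R|=0.38472 <1
  x=-1.144: |R|=0.36495 <1
  x=-3.147: |R|=1.70440 >1
  x=-3.083: |R|=1.61335 >1
  x=-2.661: |R|=1.09269 >1
Stable set (-2.5714, 0).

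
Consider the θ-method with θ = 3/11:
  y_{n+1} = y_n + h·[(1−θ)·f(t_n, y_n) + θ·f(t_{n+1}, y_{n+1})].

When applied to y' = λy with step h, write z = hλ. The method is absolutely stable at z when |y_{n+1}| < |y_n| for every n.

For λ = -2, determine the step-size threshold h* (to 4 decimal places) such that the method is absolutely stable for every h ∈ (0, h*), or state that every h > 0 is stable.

(-4.4000,0); λ=-2 ⇒ h* = (22/5)/2 = 2.2000.

Test eqn y'=λy, z=hλ:
  y_{n+1} = y_n + z·[8/11·y_n + 3/11·y_{n+1}] ⇒ (1 − 3/11z)y_{n+1} = (1 + 8/11z)y_n
  so R(z) = (1 + 8/11z)/(1 − 3/11z).

Solve |R(x)|<1 on ℝ⁻.
x=-0.66: |R|=0.4407
R=−1: 1+8/11x = −1+3/11x ⇒ -5/11x=2 ⇒ x=2/(-5/11)=-4.4000
Confirm numerically:
  x=-4.204: |R|=0.95850 <1
  x=-3.349: |R|=0.75032 <1
  x=-2.862: |R|=0.60737 <1
  x=-1.765: |R|=0.19147 <1
  x=-4.858: |R|=1.08954 >1
  x=-4.695: |R|=1.05880 >1
Stable set (-4.4000, 0).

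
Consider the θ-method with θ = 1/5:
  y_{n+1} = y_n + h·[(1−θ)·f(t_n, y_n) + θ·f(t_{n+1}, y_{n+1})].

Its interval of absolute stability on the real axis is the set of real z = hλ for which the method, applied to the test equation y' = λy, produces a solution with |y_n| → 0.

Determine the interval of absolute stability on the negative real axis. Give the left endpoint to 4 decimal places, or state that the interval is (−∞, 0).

(-3.3333, 0).

With y'=λy (z=hλ):
  y_{n+1} = y_n + z·[4/5·y_n + 1/5·y_{n+1}] ⇒ (1 − 1/5z)y_{n+1} = (1 + 4/5z)y_n
  ⇒ R(z) = (1 + 4/5z)/(1 − 1/5z).

Need |R(x)|<1, x<0.
x=-1.13: |R|=0.0783
R=−1: 1+4/5x = −1+1/5x ⇒ -3/5x=2 ⇒ x=2/(-3/5)=-3.3333
Confirm numerically:
  x=-3.170: |R|=0.94002 <1
  x=-2.842: |R|=0.81204 <1
  x=-2.378: |R|=0.61155 <1
  x=-1.786: |R|=0.31594 <1
  x=-3.722: |R|=1.13368 >1
  x=-3.544: |R|=1.07397 >1
So |R|<1 on (-3.3333, 0).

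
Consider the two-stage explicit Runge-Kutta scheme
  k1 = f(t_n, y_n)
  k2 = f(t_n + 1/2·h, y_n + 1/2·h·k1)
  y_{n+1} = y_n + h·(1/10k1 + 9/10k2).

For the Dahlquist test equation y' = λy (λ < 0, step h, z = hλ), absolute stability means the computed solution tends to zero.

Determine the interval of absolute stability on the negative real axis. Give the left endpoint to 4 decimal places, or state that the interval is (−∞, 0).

z∈(-2.2222,0).

Set f=λy, z=hλ:
  k1=λy_n ⇒ h·k1=z·y_n;  k2=λ(1+1/2z)y_n ⇒ h·k2=z(1+1/2z)y_n
  y_{n+1}/y_n = 1 + 1/10z + 9/10z(1+1/2z) = 1 + z + 9/20z²
  ⇒ R(z) = 1 + z + 9/20z².

Find x<0 with |R(x)|<1.
x=-1.34: |R|=0.4680
R=1: x+9/20x²=0 ⇒ x=−20/9=-2.2222; min R=1−1/(4·9/20)=0.4444>−1
Confirm numerically:
  x=-2.083: |R|=0.86950 <1
  x=-0.978: |R|=0.45242 <1
  x=-0.946: |R|=0.45671 <1
  x=-2.360: |R|=1.14632 >1
  x=-2.254: |R|=1.03223 >1
Stable set (-2.2222, 0).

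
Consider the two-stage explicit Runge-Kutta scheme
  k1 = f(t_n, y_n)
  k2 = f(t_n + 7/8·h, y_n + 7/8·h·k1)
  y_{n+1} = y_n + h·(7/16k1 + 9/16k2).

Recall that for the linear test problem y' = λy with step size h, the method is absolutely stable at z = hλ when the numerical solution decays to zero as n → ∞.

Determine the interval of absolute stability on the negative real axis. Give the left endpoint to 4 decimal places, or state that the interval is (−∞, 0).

Set f=λy, z=hλ:
  k1=λy_n ⇒ h·k1=z·y_n;  k2=λ(1+7/8z)y_n ⇒ h·k2=z(1+7/8z)y_n
  y_{n+1}/y_n = 1 + 7/16z + 9/16z(1+7/8z) = 1 + z + 63/128z²
  Hence R(z) = 1 + z + 63/128z².

Need |R(x)|<1, x<0.
x=-1.66: |R|=0.6963
R=1: x+63/128x²=0 ⇒ x=−128/63=-2.0317; min R=1−1/(4·63/128)=0.4921>−1
Confirm numerically:
  x=-1.771: |R|=0.77272 <1
  x=-1.694: |R|=0.71840 <1
  x=-0.930: |R|=0.49569 <1
  x=-0.840: |R|=0.50729 <1
  x=-2.382: |R|=1.41063 >1
  x=-2.283: |R|=1.28233 >1
Interval (-2.0317, 0).

(-2.0317, 0).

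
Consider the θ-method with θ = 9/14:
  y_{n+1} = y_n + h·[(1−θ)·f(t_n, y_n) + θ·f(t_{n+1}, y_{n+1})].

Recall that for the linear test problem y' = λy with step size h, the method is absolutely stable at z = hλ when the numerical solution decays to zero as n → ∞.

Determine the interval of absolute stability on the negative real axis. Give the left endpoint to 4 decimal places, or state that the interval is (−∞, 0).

On y'=λy, z=hλ:
  y_{n+1} = y_n + z·[5/14·y_n + 9/14·y_{n+1}] ⇒ (1 − 9/14z)y_{n+1} = (1 + 5/14z)y_n
  R(z) = (1 + 5/14z)/(1 − 9/14z).

Need |R(x)|<1, x<0.
x=-0.81: |R|=0.4674
x=-2: |R|=0.1250
x=-10: |R|=0.3462
x=-100: |R|=0.5317
θ=9/14≥1/2 ⇒ |1+5/14x|<|1−9/14x| ∀x<0 ⇒ stable on all of ℝ⁻.

unbounded; (−∞, 0).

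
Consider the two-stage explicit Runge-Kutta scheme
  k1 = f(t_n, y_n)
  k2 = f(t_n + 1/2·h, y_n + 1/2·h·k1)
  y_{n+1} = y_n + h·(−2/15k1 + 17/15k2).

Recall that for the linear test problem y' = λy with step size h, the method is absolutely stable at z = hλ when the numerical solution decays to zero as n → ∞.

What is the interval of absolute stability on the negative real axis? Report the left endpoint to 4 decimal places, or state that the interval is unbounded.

Set f=λy, z=hλ:
  k1=λy_n ⇒ h·k1=z·y_n;  k2=λ(1+1/2z)y_n ⇒ h·k2=z(1+1/2z)y_n
  y_{n+1}/y_n = 1 − 2/15z + 17/15z(1+1/2z) = 1 + z + 17/30z²
  R(z) = 1 + z + 17/30z².

Solve |R(x)|<1 on ℝ⁻.
x=-0.95: |R|=0.5614
R=1: x+17/30x²=0 ⇒ x=−30/17=-1.7647; min R=1−1/(4·17/30)=0.5588>−1
Confirm numerically:
  x=-1.289: |R|=0.65253 <1
  x=-1.044: |R|=0.57363 <1
  x=-0.713: |R|=0.57508 <1
  x=-2.352: |R|=1.78275 >1
  x=-1.849: |R|=1.08832 >1
  x=-1.796: |R|=1.03185 >1
So |R|<1 on (-1.7647, 0).

(-1.7647, 0).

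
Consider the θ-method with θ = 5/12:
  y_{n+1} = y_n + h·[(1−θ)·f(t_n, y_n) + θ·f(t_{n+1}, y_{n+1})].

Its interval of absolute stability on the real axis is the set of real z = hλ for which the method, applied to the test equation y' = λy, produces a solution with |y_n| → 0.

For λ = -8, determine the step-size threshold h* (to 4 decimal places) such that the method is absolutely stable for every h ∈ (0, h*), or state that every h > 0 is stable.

Test eqn y'=λy, z=hλ:
  y_{n+1} = y_n + z·[7/12·y_n + 5/12·y_{n+1}] ⇒ (1 − 5/12z)y_{n+1} = (1 + 7/12z)y_n
  so R(z) = (1 + 7/12z)/(1 − 5/12z).

Find x<0 with |R(x)|<1.
x=-0.98: |R|=0.3041
R=−1: 1+7/12x = −1+5/12x ⇒ -1/6x=2 ⇒ x=2/(-1/6)=-12.0000
Confirm numerically:
  x=-9.085: |R|=0.89848 <1
  x=-7.245: |R|=0.80280 <1
  x=-4.853: |R|=0.60585 <1
  x=-12.540: |R|=1.01446 >1
  x=-12.459: |R|=1.01236 >1
  x=-12.421: |R|=1.01136 >1
Interval (-12.0000, 0).

(-12.0000,0); λ=-8 ⇒ h* = (12)/8 = 1.5000.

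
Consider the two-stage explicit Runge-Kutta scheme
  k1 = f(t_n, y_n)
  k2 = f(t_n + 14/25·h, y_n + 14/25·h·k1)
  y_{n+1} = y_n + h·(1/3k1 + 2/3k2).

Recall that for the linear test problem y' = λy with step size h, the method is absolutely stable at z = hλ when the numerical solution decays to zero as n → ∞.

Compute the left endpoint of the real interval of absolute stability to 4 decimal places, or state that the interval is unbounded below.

With y'=λy (z=hλ):
  k1=λy_n ⇒ h·k1=z·y_n;  k2=λ(1+14/25z)y_n ⇒ h·k2=z(1+14/25z)y_n
  y_{n+1}/y_n = 1 + 1/3z + 2/3z(1+14/25z) = 1 + z + 28/75z²
  ⇒ R(z) = 1 + z + 28/75z².

Need |R(x)|<1, x<0.
x=-0.81: |R|=0.4349
R=1: x+28/75x²=0 ⇒ x=−75/28=-2.6786; min R=1−1/(4·28/75)=0.3304>−1
Confirm numerically:
  x=-2.175: |R|=0.59110 <1
  x=-2.039: |R|=0.51314 <1
  x=-1.538: |R|=0.34510 <1
  x=-1.429: |R|=0.33336 <1
  x=-3.151: |R|=1.55575 >1
  x=-2.818: |R|=1.14669 >1
So |R|<1 on (-2.6786, 0).

left endpoint -2.6786.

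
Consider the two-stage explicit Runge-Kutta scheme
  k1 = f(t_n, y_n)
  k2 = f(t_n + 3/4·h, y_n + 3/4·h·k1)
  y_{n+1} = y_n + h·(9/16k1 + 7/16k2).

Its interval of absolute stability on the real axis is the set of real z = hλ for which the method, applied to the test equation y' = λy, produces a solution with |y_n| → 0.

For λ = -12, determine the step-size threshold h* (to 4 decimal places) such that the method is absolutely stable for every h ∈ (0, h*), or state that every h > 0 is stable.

Test eqn y'=λy, z=hλ:
  k1=λy_n ⇒ h·k1=z·y_n;  k2=λ(1+3/4z)y_n ⇒ h·k2=z(1+3/4z)y_n
  y_{n+1}/y_n = 1 + 9/16z + 7/16z(1+3/4z) = 1 + z + 21/64z²
  Hence R(z) = 1 + z + 21/64z².

Solve |R(x)|<1 on ℝ⁻.
x=-1.53: |R|=0.2381
R=1: x+21/64x²=0 ⇒ x=−64/21=-3.0476; min R=1−1/(4·21/64)=0.2381>−1
Confirm numerically:
  x=-2.806: |R|=0.77754 <1
  x=-2.365: |R|=0.47028 <1
  x=-1.940: |R|=0.29493 <1
  x=-1.226: |R|=0.26720 <1
  x=-3.628: |R|=1.69091 >1
  x=-3.463: |R|=1.47200 >1
  x=-3.243: |R|=1.20791 >1
Interval (-3.0476, 0).

(-3.0476,0); λ=-12 ⇒ h* = (64/21)/12 = 0.2540.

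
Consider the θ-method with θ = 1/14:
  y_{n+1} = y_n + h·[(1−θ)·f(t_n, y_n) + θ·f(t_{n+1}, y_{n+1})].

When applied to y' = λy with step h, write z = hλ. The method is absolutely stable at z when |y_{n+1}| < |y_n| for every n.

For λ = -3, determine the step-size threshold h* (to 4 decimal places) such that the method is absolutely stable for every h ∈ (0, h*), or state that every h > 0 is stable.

(-2.3333,0); λ=-3 ⇒ h* = (7/3)/3 = 0.7778.

Set f=λy, z=hλ:
  y_{n+1} = y_n + z·[13/14·y_n + 1/14·y_{n+1}] ⇒ (1 − 1/14z)y_{n+1} = (1 + 13/14z)y_n
  Hence R(z) = (1 + 13/14z)/(1 − 1/14z).

Boundary: |R(x)|=1, x<0.
x=-0.58: |R|=0.4431
R=−1: 1+13/14x = −1+1/14x ⇒ -6/7x=2 ⇒ x=2/(-6/7)=-2.3333
Confirm numerically:
  x=-2.278: |R|=0.95921 <1
  x=-2.165: |R|=0.87504 <1
  x=-1.155: |R|=0.06697 <1
  x=-2.633: |R|=1.21620 >1
  x=-2.485: |R|=1.11040 >1
So |R|<1 on (-2.3333, 0).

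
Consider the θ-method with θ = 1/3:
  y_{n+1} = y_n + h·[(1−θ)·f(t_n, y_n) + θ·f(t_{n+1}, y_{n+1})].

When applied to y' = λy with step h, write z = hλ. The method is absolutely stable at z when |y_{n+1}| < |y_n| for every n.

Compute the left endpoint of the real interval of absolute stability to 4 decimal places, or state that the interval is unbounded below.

z* = -6.0000.

On y'=λy, z=hλ:
  y_{n+1} = y_n + z·[2/3·y_n + 1/3·y_{n+1}] ⇒ (1 − 1/3z)y_{n+1} = (1 + 2/3z)y_n
  ⇒ R(z) = (1 + 2/3z)/(1 − 1/3z).

Boundary: |R(x)|=1, x<0.
x=-1.26: |R|=0.1127
R=−1: 1+2/3x = −1+1/3x ⇒ -1/3x=2 ⇒ x=2/(-1/3)=-6.0000
Confirm numerically:
  x=-5.733: |R|=0.96943 <1
  x=-5.312: |R|=0.91723 <1
  x=-4.884: |R|=0.85845 <1
  x=-6.574: |R|=1.05995 >1
  x=-6.535: |R|=1.05611 >1
So |R|<1 on (-6.0000, 0).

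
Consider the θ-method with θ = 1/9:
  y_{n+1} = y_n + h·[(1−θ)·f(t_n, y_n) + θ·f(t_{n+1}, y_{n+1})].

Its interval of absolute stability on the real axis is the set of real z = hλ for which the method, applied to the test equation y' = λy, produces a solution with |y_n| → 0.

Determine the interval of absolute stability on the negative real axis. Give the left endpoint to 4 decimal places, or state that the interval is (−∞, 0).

(-2.5714, 0).

Set f=λy, z=hλ:
  y_{n+1} = y_n + z·[8/9·y_n + 1/9·y_{n+1}] ⇒ (1 − 1/9z)y_{n+1} = (1 + 8/9z)y_n
  R(z) = (1 + 8/9z)/(1 − 1/9z).

Solve |R(x)|<1 on ℝ⁻.
x=-1.5: |R|=0.2857
R=−1: 1+8/9x = −1+1/9x ⇒ -7/9x=2 ⇒ x=2/(-7/9)=-2.5714
Confirm numerically:
  x=-2.229: |R|=0.78653 <1
  x=-1.603: |R|=0.36065 <1
  x=-1.461: |R|=0.25695 <1
  x=-1.213: |R|=0.06893 <1
  x=-3.170: |R|=1.34429 >1
  x=-2.966: |R|=1.23082 >1
  x=-2.640: |R|=1.04124 >1
Stable set (-2.5714, 0).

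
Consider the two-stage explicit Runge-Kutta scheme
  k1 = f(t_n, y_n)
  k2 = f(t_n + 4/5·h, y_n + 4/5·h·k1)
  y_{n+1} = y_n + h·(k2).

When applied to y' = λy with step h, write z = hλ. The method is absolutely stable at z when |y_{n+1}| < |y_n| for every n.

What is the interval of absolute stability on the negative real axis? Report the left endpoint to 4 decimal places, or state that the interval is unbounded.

Test eqn y'=λy, z=hλ:
  k1=λy_n ⇒ h·k1=z·y_n;  k2=λ(1+4/5z)y_n ⇒ h·k2=z(1+4/5z)y_n
  y_{n+1}/y_n = 1 + z(1+4/5z) = 1 + z + 4/5z²
  R(z) = 1 + z + 4/5z².

Boundary: |R(x)|=1, x<0.
x=-0.51: |R|=0.6981
R=1: x+4/5x²=0 ⇒ x=−5/4=-1.2500; min R=1−1/(4·4/5)=0.6875>−1
Confirm numerically:
  x=-1.129: |R|=0.89071 <1
  x=-0.923: |R|=0.75854 <1
  x=-0.750: |R|=0.70000 <1
  x=-1.704: |R|=1.61889 >1
  x=-1.485: |R|=1.27918 >1
  x=-1.318: |R|=1.07170 >1
Interval (-1.2500, 0).

(-1.2500, 0).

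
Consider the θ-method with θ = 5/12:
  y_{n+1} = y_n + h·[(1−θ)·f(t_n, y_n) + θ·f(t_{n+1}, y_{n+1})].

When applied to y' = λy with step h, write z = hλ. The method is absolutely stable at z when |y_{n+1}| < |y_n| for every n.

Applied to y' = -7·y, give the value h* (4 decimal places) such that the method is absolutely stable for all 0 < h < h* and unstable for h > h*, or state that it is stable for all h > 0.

Test eqn y'=λy, z=hλ:
  y_{n+1} = y_n + z·[7/12·y_n + 5/12·y_{n+1}] ⇒ (1 − 5/12z)y_{n+1} = (1 + 7/12z)y_n
  so R(z) = (1 + 7/12z)/(1 − 5/12z).

Find x<0 with |R(x)|<1.
x=-1.1: |R|=0.2457
R=−1: 1+7/12x = −1+5/12x ⇒ -1/6x=2 ⇒ x=2/(-1/6)=-12.0000
Confirm numerically:
  x=-11.654: |R|=0.99015 <1
  x=-10.334: |R|=0.94767 <1
  x=-9.014: |R|=0.89536 <1
  x=-6.081: |R|=0.72083 <1
  x=-12.359: |R|=1.00973 >1
  x=-12.296: |R|=1.00806 >1
  x=-12.071: |R|=1.00196 >1
So |R|<1 on (-12.0000, 0).

(-12.0000,0); λ=-7 ⇒ h* = (12)/7 = 1.7143.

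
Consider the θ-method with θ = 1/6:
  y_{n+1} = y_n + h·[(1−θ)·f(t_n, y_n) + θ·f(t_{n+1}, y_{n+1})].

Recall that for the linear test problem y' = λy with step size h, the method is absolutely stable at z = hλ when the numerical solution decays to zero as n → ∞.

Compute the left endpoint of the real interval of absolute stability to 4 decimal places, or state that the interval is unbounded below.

left endpoint -3.0000.

On y'=λy, z=hλ:
  y_{n+1} = y_n + z·[5/6·y_n + 1/6·y_{n+1}] ⇒ (1 − 1/6z)y_{n+1} = (1 + 5/6z)y_n
  so R(z) = (1 + 5/6z)/(1 − 1/6z).

Boundary: |R(x)|=1, x<0.
x=-1.03: |R|=0.1209
R=−1: 1+5/6x = −1+1/6x ⇒ -2/3x=2 ⇒ x=2/(-2/3)=-3.0000
Confirm numerically:
  x=-2.907: |R|=0.95824 <1
  x=-2.247: |R|=0.63478 <1
  x=-1.945: |R|=0.46885 <1
  x=-1.739: |R|=0.34824 <1
  x=-3.583: |R|=1.24335 >1
  x=-3.392: |R|=1.16695 >1
  x=-3.060: |R|=1.02649 >1
So |R|<1 on (-3.0000, 0).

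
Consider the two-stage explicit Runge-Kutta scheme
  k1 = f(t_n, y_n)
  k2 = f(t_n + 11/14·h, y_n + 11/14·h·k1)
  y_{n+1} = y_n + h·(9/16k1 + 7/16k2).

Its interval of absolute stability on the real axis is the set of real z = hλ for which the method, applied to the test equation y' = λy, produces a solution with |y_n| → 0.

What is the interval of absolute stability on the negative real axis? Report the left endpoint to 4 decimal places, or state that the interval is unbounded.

(-2.9091, 0).

On y'=λy, z=hλ:
  k1=λy_n ⇒ h·k1=z·y_n;  k2=λ(1+11/14z)y_n ⇒ h·k2=z(1+11/14z)y_n
  y_{n+1}/y_n = 1 + 9/16z + 7/16z(1+11/14z) = 1 + z + 11/32z²
  so R(z) = 1 + z + 11/32z².

Find x<0 with |R(x)|<1.
x=-1.28: |R|=0.2832
R=1: x+11/32x²=0 ⇒ x=−32/11=-2.9091; min R=1−1/(4·11/32)=0.2727>−1
Confirm numerically:
  x=-2.465: |R|=0.62370 <1
  x=-1.859: |R|=0.32896 <1
  x=-1.434: |R|=0.27287 <1
  x=-3.472: |R|=1.67183 >1
  x=-3.059: |R|=1.15763 >1
Stable set (-2.9091, 0).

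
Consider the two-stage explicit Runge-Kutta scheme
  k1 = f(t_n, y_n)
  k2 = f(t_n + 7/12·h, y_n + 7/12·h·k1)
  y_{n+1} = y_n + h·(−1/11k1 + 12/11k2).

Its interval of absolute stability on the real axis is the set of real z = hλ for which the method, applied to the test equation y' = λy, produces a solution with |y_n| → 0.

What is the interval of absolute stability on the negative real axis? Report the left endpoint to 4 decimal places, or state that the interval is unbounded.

z∈(-1.5714,0).

With y'=λy (z=hλ):
  k1=λy_n ⇒ h·k1=z·y_n;  k2=λ(1+7/12z)y_n ⇒ h·k2=z(1+7/12z)y_n
  y_{n+1}/y_n = 1 − 1/11z + 12/11z(1+7/12z) = 1 + z + 7/11z²
  Hence R(z) = 1 + z + 7/11z².

Solve |R(x)|<1 on ℝ⁻.
x=-0.54: |R|=0.6456
R=1: x+7/11x²=0 ⇒ x=−11/7=-1.5714; min R=1−1/(4·7/11)=0.6071>−1
Confirm numerically:
  x=-1.111: |R|=0.67448 <1
  x=-1.043: |R|=0.64927 <1
  x=-0.874: |R|=0.61210 <1
  x=-1.772: |R|=1.22617 >1
  x=-1.756: |R|=1.20625 >1
Interval (-1.5714, 0).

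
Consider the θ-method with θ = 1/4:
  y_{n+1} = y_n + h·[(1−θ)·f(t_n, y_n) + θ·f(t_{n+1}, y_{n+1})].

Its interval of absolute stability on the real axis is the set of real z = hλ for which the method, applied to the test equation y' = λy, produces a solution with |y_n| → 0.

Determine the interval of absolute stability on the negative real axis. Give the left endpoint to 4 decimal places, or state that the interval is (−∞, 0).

(-4.0000, 0).

Test eqn y'=λy, z=hλ:
  y_{n+1} = y_n + z·[3/4·y_n + 1/4·y_{n+1}] ⇒ (1 − 1/4z)y_{n+1} = (1 + 3/4z)y_n
  Hence R(z) = (1 + 3/4z)/(1 − 1/4z).

Boundary: |R(x)|=1, x<0.
x=-1.61: |R|=0.1480
R=−1: 1+3/4x = −1+1/4x ⇒ -1/2x=2 ⇒ x=2/(-1/2)=-4.0000
Confirm numerically:
  x=-3.903: |R|=0.97545 <1
  x=-2.815: |R|=0.65224 <1
  x=-1.899: |R|=0.28768 <1
  x=-4.058: |R|=1.01440 >1
  x=-4.050: |R|=1.01242 >1
Stable set (-4.0000, 0).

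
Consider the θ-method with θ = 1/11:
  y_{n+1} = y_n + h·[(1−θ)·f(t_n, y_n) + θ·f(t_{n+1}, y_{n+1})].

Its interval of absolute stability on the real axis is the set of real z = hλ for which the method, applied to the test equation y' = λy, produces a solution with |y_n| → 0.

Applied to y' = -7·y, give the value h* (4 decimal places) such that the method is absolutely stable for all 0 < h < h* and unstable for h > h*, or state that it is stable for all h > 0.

Set f=λy, z=hλ:
  y_{n+1} = y_n + z·[10/11·y_n + 1/11·y_{n+1}] ⇒ (1 − 1/11z)y_{n+1} = (1 + 10/11z)y_n
  ⇒ R(z) = (1 + 10/11z)/(1 − 1/11z).

Find x<0 with |R(x)|<1.
x=-1.72: |R|=0.4874
R=−1: 1+10/11x = −1+1/11x ⇒ -9/11x=2 ⇒ x=2/(-9/11)=-2.4444
Confirm numerically:
  x=-2.213: |R|=0.84235 <1
  x=-2.155: |R|=0.80198 <1
  x=-1.173: |R|=0.05997 <1
  x=-2.924: |R|=1.30997 >1
  x=-2.773: |R|=1.21470 >1
So |R|<1 on (-2.4444, 0).

(-2.4444,0); λ=-7 ⇒ h* = (22/9)/7 = 0.3492.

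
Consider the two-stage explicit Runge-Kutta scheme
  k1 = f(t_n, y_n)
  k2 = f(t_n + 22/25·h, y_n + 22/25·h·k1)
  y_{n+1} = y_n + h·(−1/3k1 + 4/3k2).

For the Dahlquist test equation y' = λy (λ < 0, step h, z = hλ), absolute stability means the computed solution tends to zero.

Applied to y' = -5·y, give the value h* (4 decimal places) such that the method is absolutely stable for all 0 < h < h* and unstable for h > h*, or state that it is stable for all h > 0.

On y'=λy, z=hλ:
  k1=λy_n ⇒ h·k1=z·y_n;  k2=λ(1+22/25z)y_n ⇒ h·k2=z(1+22/25z)y_n
  y_{n+1}/y_n = 1 − 1/3z + 4/3z(1+22/25z) = 1 + z + 88/75z²
  ⇒ R(z) = 1 + z + 88/75z².

Solve |R(x)|<1 on ℝ⁻.
x=-0.72: |R|=0.8883
R=1: x+88/75x²=0 ⇒ x=−75/88=-0.8523; min R=1−1/(4·88/75)=0.7869>−1
Confirm numerically:
  x=-0.688: |R|=0.86739 <1
  x=-0.563: |R|=0.80891 <1
  x=-0.531: |R|=0.79983 <1
  x=-1.346: |R|=1.77975 >1
  x=-1.215: |R|=1.51710 >1
  x=-1.025: |R|=1.20773 >1
Interval (-0.8523, 0).

(-0.8523,0); λ=-5 ⇒ h* = (75/88)/5 = 0.1705.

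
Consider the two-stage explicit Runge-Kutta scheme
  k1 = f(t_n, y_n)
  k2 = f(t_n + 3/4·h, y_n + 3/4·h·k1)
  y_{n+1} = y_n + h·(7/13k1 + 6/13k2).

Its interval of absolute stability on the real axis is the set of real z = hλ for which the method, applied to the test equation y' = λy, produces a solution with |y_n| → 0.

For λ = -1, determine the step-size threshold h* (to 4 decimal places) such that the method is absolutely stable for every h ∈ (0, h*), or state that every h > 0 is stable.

(-2.8889,0); λ=-1 ⇒ h* = (26/9)/1 = 2.8889.

Set f=λy, z=hλ:
  k1=λy_n ⇒ h·k1=z·y_n;  k2=λ(1+3/4z)y_n ⇒ h·k2=z(1+3/4z)y_n
  y_{n+1}/y_n = 1 + 7/13z + 6/13z(1+3/4z) = 1 + z + 9/26z²
  so R(z) = 1 + z + 9/26z².

Solve |R(x)|<1 on ℝ⁻.
x=-1.19: |R|=0.3002
R=1: x+9/26x²=0 ⇒ x=−26/9=-2.8889; min R=1−1/(4·9/26)=0.2778>−1
Confirm numerically:
  x=-2.529: |R|=0.68494 <1
  x=-2.024: |R|=0.39405 <1
  x=-1.822: |R|=0.32712 <1
  x=-1.607: |R|=0.28692 <1
  x=-3.409: |R|=1.61375 >1
  x=-3.360: |R|=1.54794 >1
Stable set (-2.8889, 0).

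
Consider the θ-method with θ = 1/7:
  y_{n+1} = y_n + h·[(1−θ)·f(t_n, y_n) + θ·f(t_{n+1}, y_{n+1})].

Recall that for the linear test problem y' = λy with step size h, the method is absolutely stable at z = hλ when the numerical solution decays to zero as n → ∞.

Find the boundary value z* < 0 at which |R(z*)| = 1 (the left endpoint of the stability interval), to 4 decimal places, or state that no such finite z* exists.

With y'=λy (z=hλ):
  y_{n+1} = y_n + z·[6/7·y_n + 1/7·y_{n+1}] ⇒ (1 − 1/7z)y_{n+1} = (1 + 6/7z)y_n
  Hence R(z) = (1 + 6/7z)/(1 − 1/7z).

Find x<0 with |R(x)|<1.
x=-1.23: |R|=0.0462
R=−1: 1+6/7x = −1+1/7x ⇒ -5/7x=2 ⇒ x=2/(-5/7)=-2.8000
Confirm numerically:
  x=-2.517: |R|=0.85132 <1
  x=-1.766: |R|=0.41022 <1
  x=-1.321: |R|=0.11128 <1
  x=-3.300: |R|=1.24272 >1
  x=-3.139: |R|=1.16718 >1
  x=-3.020: |R|=1.10978 >1
So |R|<1 on (-2.8000, 0).

z* = -2.8000.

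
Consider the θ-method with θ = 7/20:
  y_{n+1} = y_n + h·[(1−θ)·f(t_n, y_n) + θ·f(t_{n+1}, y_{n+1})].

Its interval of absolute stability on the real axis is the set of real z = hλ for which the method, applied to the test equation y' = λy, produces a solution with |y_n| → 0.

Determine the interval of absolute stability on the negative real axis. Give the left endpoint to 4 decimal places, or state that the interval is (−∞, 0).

(-6.6667, 0).

On y'=λy, z=hλ:
  y_{n+1} = y_n + z·[13/20·y_n + 7/20·y_{n+1}] ⇒ (1 − 7/20z)y_{n+1} = (1 + 13/20z)y_n
  R(z) = (1 + 13/20z)/(1 − 7/20z).

Boundary: |R(x)|=1, x<0.
x=-1.71: |R|=0.0698
R=−1: 1+13/20x = −1+7/20x ⇒ -3/10x=2 ⇒ x=2/(-3/10)=-6.6667
Confirm numerically:
  x=-6.345: |R|=0.97004 <1
  x=-3.885: |R|=0.64636 <1
  x=-2.845: |R|=0.42553 <1
  x=-6.949: |R|=1.02468 >1
  x=-6.790: |R|=1.01096 >1
Stable set (-6.6667, 0).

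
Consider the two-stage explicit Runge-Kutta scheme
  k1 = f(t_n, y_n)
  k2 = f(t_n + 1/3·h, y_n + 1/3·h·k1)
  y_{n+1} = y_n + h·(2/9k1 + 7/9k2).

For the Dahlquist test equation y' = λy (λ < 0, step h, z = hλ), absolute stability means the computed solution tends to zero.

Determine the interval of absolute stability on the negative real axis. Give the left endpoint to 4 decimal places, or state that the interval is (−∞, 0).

z∈(-3.8571,0).

Test eqn y'=λy, z=hλ:
  k1=λy_n ⇒ h·k1=z·y_n;  k2=λ(1+1/3z)y_n ⇒ h·k2=z(1+1/3z)y_n
  y_{n+1}/y_n = 1 + 2/9z + 7/9z(1+1/3z) = 1 + z + 7/27z²
  so R(z) = 1 + z + 7/27z².

Solve |R(x)|<1 on ℝ⁻.
x=-1.7: |R|=0.0493
R=1: x+7/27x²=0 ⇒ x=−27/7=-3.8571; min R=1−1/(4·7/27)=0.0357>−1
Confirm numerically:
  x=-2.751: |R|=0.21107 <1
  x=-2.301: |R|=0.07167 <1
  x=-1.807: |R|=0.03955 <1
  x=-4.365: |R|=1.57472 >1
  x=-4.187: |R|=1.35807 >1
  x=-3.923: |R|=1.06698 >1
Interval (-3.8571, 0).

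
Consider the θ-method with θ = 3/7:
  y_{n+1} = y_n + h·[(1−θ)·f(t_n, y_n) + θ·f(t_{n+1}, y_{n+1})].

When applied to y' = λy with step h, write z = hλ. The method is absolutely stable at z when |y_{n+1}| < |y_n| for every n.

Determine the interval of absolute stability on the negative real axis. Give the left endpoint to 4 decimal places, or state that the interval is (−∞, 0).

(-14.0000, 0).

On y'=λy, z=hλ:
  y_{n+1} = y_n + z·[4/7·y_n + 3/7·y_{n+1}] ⇒ (1 − 3/7z)y_{n+1} = (1 + 4/7z)y_n
  R(z) = (1 + 4/7z)/(1 − 3/7z).

Find x<0 with |R(x)|<1.
x=-0.46: |R|=0.6158
R=−1: 1+4/7x = −1+3/7x ⇒ -1/7x=2 ⇒ x=2/(-1/7)=-14.0000
Confirm numerically:
  x=-12.204: |R|=0.95882 <1
  x=-11.606: |R|=0.94275 <1
  x=-7.100: |R|=0.75618 <1
  x=-14.153: |R|=1.00309 >1
  x=-14.073: |R|=1.00148 >1
Stable set (-14.0000, 0).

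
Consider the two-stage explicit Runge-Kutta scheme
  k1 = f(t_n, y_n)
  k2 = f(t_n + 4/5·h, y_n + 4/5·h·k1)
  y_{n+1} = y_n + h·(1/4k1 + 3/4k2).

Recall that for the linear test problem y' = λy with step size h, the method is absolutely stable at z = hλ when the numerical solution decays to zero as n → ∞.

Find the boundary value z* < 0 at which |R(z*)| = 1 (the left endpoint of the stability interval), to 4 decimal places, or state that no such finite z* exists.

Set f=λy, z=hλ:
  k1=λy_n ⇒ h·k1=z·y_n;  k2=λ(1+4/5z)y_n ⇒ h·k2=z(1+4/5z)y_n
  y_{n+1}/y_n = 1 + 1/4z + 3/4z(1+4/5z) = 1 + z + 3/5z²
  ⇒ R(z) = 1 + z + 3/5z².

Find x<0 with |R(x)|<1.
x=-1.52: |R|=0.8662
R=1: x+3/5x²=0 ⇒ x=−5/3=-1.6667; min R=1−1/(4·3/5)=0.5833>−1
Confirm numerically:
  x=-1.612: |R|=0.94713 <1
  x=-1.465: |R|=0.82273 <1
  x=-1.020: |R|=0.60424 <1
  x=-2.003: |R|=1.40421 >1
  x=-1.973: |R|=1.36264 >1
So |R|<1 on (-1.6667, 0).

left endpoint -1.6667.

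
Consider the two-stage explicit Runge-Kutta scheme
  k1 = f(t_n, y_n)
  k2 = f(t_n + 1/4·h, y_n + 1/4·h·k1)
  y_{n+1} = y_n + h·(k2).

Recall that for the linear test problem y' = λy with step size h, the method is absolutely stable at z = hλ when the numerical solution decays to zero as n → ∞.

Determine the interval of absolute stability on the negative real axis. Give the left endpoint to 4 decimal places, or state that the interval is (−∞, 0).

z∈(-4.0000,0).

Set f=λy, z=hλ:
  k1=λy_n ⇒ h·k1=z·y_n;  k2=λ(1+1/4z)y_n ⇒ h·k2=z(1+1/4z)y_n
  y_{n+1}/y_n = 1 + z(1+1/4z) = 1 + z + 1/4z²
  Hence R(z) = 1 + z + 1/4z².

Solve |R(x)|<1 on ℝ⁻.
x=-1.7: |R|=0.0225
R=1: x+1/4x²=0 ⇒ x=−4=-4.0000; min R=1−1/(4·1/4)=0.0000>−1
Confirm numerically:
  x=-3.432: |R|=0.51266 <1
  x=-3.230: |R|=0.37823 <1
  x=-2.132: |R|=0.00436 <1
  x=-1.806: |R|=0.00941 <1
  x=-4.565: |R|=1.64481 >1
  x=-4.437: |R|=1.48474 >1
Stable set (-4.0000, 0).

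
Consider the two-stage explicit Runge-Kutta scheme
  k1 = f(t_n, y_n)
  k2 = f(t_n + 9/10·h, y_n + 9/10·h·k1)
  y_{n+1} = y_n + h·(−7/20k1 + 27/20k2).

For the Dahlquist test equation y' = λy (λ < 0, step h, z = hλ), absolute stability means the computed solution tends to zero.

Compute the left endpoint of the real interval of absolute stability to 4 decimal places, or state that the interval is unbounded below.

z* = -0.8230.

With y'=λy (z=hλ):
  k1=λy_n ⇒ h·k1=z·y_n;  k2=λ(1+9/10z)y_n ⇒ h·k2=z(1+9/10z)y_n
  y_{n+1}/y_n = 1 − 7/20z + 27/20z(1+9/10z) = 1 + z + 243/200z²
  Hence R(z) = 1 + z + 243/200z².

Solve |R(x)|<1 on ℝ⁻.
x=-1.4: |R|=1.9814
R=1: x+243/200x²=0 ⇒ x=−200/243=-0.8230; min R=1−1/(4·243/200)=0.7942>−1
Confirm numerically:
  x=-0.708: |R|=0.90104 <1
  x=-0.597: |R|=0.83604 <1
  x=-0.566: |R|=0.82323 <1
  x=-0.509: |R|=0.80578 <1
  x=-0.967: |R|=1.16913 >1
  x=-0.856: |R|=1.03427 >1
Stable set (-0.8230, 0).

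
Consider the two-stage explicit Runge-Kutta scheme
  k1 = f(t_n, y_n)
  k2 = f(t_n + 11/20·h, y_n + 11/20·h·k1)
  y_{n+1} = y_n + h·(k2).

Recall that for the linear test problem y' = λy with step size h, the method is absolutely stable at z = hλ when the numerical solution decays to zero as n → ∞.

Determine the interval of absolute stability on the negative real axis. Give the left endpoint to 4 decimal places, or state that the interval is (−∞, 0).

With y'=λy (z=hλ):
  k1=λy_n ⇒ h·k1=z·y_n;  k2=λ(1+11/20z)y_n ⇒ h·k2=z(1+11/20z)y_n
  y_{n+1}/y_n = 1 + z(1+11/20z) = 1 + z + 11/20z²
  Hence R(z) = 1 + z + 11/20z².

Boundary: |R(x)|=1, x<0.
x=-0.3: |R|=0.7495
R=1: x+11/20x²=0 ⇒ x=−20/11=-1.8182; min R=1−1/(4·11/20)=0.5455>−1
Confirm numerically:
  x=-1.714: |R|=0.90179 <1
  x=-1.561: |R|=0.77920 <1
  x=-1.089: |R|=0.56326 <1
  x=-2.083: |R|=1.30339 >1
  x=-1.899: |R|=1.08441 >1
  x=-1.851: |R|=1.03341 >1
So |R|<1 on (-1.8182, 0).

z∈(-1.8182,0).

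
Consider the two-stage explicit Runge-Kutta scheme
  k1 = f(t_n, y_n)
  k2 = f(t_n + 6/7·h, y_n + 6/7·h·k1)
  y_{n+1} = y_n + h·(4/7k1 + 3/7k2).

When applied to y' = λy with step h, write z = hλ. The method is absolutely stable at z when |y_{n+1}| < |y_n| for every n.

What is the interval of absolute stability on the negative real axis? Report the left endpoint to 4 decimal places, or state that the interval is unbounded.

z∈(-2.7222,0).

On y'=λy, z=hλ:
  k1=λy_n ⇒ h·k1=z·y_n;  k2=λ(1+6/7z)y_n ⇒ h·k2=z(1+6/7z)y_n
  y_{n+1}/y_n = 1 + 4/7z + 3/7z(1+6/7z) = 1 + z + 18/49z²
  ⇒ R(z) = 1 + z + 18/49z².

Solve |R(x)|<1 on ℝ⁻.
x=-0.53: |R|=0.5732
R=1: x+18/49x²=0 ⇒ x=−49/18=-2.7222; min R=1−1/(4·18/49)=0.3194>−1
Confirm numerically:
  x=-2.327: |R|=0.66216 <1
  x=-2.057: |R|=0.49734 <1
  x=-1.846: |R|=0.40581 <1
  x=-3.035: |R|=1.34872 >1
  x=-2.866: |R|=1.15137 >1
  x=-2.838: |R|=1.12070 >1
So |R|<1 on (-2.7222, 0).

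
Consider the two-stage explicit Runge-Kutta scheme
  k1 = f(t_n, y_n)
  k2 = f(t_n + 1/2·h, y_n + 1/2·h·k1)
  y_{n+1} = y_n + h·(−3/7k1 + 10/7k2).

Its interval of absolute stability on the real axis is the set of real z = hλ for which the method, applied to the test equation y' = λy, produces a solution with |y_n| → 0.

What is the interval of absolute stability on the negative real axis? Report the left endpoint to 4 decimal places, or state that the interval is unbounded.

(-1.4000, 0).

With y'=λy (z=hλ):
  k1=λy_n ⇒ h·k1=z·y_n;  k2=λ(1+1/2z)y_n ⇒ h·k2=z(1+1/2z)y_n
  y_{n+1}/y_n = 1 − 3/7z + 10/7z(1+1/2z) = 1 + z + 5/7z²
  ⇒ R(z) = 1 + z + 5/7z².

Solve |R(x)|<1 on ℝ⁻.
x=-1.41: |R|=1.0101
R=1: x+5/7x²=0 ⇒ x=−7/5=-1.4000; min R=1−1/(4·5/7)=0.6500>−1
Confirm numerically:
  x=-1.157: |R|=0.79918 <1
  x=-1.034: |R|=0.72968 <1
  x=-0.815: |R|=0.65945 <1
  x=-0.709: |R|=0.65006 <1
  x=-1.987: |R|=1.83312 >1
  x=-1.782: |R|=1.48623 >1
Interval (-1.4000, 0).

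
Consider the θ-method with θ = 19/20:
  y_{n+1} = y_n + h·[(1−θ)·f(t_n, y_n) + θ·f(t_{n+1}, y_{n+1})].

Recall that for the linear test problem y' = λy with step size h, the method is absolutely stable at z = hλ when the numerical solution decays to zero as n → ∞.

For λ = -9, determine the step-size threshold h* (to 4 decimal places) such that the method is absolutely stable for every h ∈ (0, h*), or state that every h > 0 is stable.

Set f=λy, z=hλ:
  y_{n+1} = y_n + z·[1/20·y_n + 19/20·y_{n+1}] ⇒ (1 − 19/20z)y_{n+1} = (1 + 1/20z)y_n
  Hence R(z) = (1 + 1/20z)/(1 − 19/20z).

Need |R(x)|<1, x<0.
x=-0.5: |R|=0.6610
x=-2: |R|=0.3103
x=-10: |R|=0.0476
x=-100: |R|=0.0417
θ=19/20≥1/2 ⇒ |1+1/20x|<|1−19/20x| ∀x<0 ⇒ unbounded interval.

(−∞, 0) — no finite endpoint. Any h>0 works for λ=-9.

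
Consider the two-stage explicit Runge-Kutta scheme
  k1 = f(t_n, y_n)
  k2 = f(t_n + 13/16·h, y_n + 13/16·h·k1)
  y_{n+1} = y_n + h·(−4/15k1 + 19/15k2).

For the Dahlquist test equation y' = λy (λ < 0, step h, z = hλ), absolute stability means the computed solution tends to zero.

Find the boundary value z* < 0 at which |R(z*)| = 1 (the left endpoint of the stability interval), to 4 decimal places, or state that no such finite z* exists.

On y'=λy, z=hλ:
  k1=λy_n ⇒ h·k1=z·y_n;  k2=λ(1+13/16z)y_n ⇒ h·k2=z(1+13/16z)y_n
  y_{n+1}/y_n = 1 − 4/15z + 19/15z(1+13/16z) = 1 + z + 247/240z²
  so R(z) = 1 + z + 247/240z².

Need |R(x)|<1, x<0.
x=-1.79: |R|=2.5076
R=1: x+247/240x²=0 ⇒ x=−240/247=-0.9717; min R=1−1/(4·247/240)=0.7571>−1
Confirm numerically:
  x=-0.594: |R|=0.76913 <1
  x=-0.569: |R|=0.76420 <1
  x=-0.563: |R|=0.76321 <1
  x=-1.425: |R|=1.66485 >1
  x=-1.417: |R|=1.64945 >1
  x=-1.328: |R|=1.48702 >1
Interval (-0.9717, 0).

z* = -0.9717.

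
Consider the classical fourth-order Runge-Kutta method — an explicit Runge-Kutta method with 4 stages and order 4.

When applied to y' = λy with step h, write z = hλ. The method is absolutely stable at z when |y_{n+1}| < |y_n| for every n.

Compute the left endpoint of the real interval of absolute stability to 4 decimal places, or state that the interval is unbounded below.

Test eqn y'=λy, z=hλ:
  order 4, 4-stage ⇒ R(z)=1+z+z^2/2+z^3/6+z^4/24
  (e.g. R(-1.73)=0.27672, |R|=0.27672)

Solve |R(x)|<1 on ℝ⁻.
x=-1.73: |R|=0.2767
|R(-2.82)|=1.0536 |R(-2.26)|=0.4569 |R(-1.1)|=0.3442
Bisect:
  x_lo=-3.3293 |R|=2.1816  x_hi=-0.0978 |R|=0.9068
  mid=-1.71357 |R|=0.27524 →hi
  mid=-2.52145 |R|=0.66982 →hi
  mid=-2.92539 |R|=1.23259 →lo
  mid=-2.72342 |R|=0.91065 →hi
  mid=-2.82440 |R|=1.06058 →lo
  mid=-2.77391 |R|=0.98297 →hi
  mid=-2.79916 |R|=1.02110 →lo
  mid=-2.78653 |R|=1.00187 →lo
  mid=-2.78022 |R|=0.99238 →hi
  ...
  [-2.78535,-2.78515] ⇒ x*=-2.7853
Interval (-2.7853, 0).

z* = -2.7853.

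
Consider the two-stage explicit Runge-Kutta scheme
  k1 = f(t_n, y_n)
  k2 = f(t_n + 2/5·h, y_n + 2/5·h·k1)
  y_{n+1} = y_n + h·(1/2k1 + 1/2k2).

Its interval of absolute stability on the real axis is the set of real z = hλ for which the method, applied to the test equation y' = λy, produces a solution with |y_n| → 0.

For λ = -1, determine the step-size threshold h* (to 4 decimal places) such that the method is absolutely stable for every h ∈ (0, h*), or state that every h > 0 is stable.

Test eqn y'=λy, z=hλ:
  k1=λy_n ⇒ h·k1=z·y_n;  k2=λ(1+2/5z)y_n ⇒ h·k2=z(1+2/5z)y_n
  y_{n+1}/y_n = 1 + 1/2z + 1/2z(1+2/5z) = 1 + z + 1/5z²
  R(z) = 1 + z + 1/5z².

Find x<0 with |R(x)|<1.
x=-1.55: |R|=0.0695
R=1: x+1/5x²=0 ⇒ x=−5=-5.0000; min R=1−1/(4·1/5)=-0.2500>−1
Confirm numerically:
  x=-4.835: |R|=0.84045 <1
  x=-4.417: |R|=0.48498 <1
  x=-3.562: |R|=0.02443 <1
  x=-2.215: |R|=0.23375 <1
  x=-5.435: |R|=1.47284 >1
  x=-5.262: |R|=1.27573 >1
  x=-5.174: |R|=1.18006 >1
Stable set (-5.0000, 0).

(-5.0000,0); λ=-1 ⇒ h* = (5)/1 = 5.0000.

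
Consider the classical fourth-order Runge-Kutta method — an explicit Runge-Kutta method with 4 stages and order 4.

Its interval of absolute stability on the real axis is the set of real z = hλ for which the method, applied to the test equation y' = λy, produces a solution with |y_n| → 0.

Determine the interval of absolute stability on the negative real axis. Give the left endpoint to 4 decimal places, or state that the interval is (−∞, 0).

(-2.7853, 0).

On y'=λy, z=hλ:
  order 4, 4-stage ⇒ R(z)=1+z+z^2/2+z^3/6+z^4/24
  (e.g. R(-1.44)=0.27830, |R|=0.27830)

Need |R(x)|<1, x<0.
x=-1.44: |R|=0.2783
|R(-3.06)|=1.4996 |R(-1.36)|=0.2881 |R(-0.68)|=0.5077
Bisect:
  x_lo=-3.6151 |R|=3.1615  x_hi=-0.2319 |R|=0.7930
  mid=-1.92351 |R|=0.31069 →hi
  mid=-2.76929 |R|=0.97613 →hi
  mid=-3.19218 |R|=1.80794 →lo
  mid=-2.98073 |R|=1.33693 →lo
  mid=-2.87501 |R|=1.14391 →lo
  mid=-2.82215 |R|=1.05700 →lo
  mid=-2.79572 |R|=1.01583 →lo
  mid=-2.78250 |R|=0.99580 →hi
  mid=-2.78911 |R|=1.00577 →lo
  mid=-2.78581 |R|=1.00077 →lo
  ...
  [-2.78539,-2.78519] ⇒ x*=-2.7853
Stable set (-2.7853, 0).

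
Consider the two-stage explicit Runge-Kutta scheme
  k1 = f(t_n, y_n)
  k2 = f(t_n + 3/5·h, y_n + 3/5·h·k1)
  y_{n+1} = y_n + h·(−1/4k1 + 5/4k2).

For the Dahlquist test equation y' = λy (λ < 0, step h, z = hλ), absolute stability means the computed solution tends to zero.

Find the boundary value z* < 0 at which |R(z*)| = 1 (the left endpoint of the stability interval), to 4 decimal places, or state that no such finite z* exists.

left endpoint -1.3333.

On y'=λy, z=hλ:
  k1=λy_n ⇒ h·k1=z·y_n;  k2=λ(1+3/5z)y_n ⇒ h·k2=z(1+3/5z)y_n
  y_{n+1}/y_n = 1 − 1/4z + 5/4z(1+3/5z) = 1 + z + 3/4z²
  R(z) = 1 + z + 3/4z².

Boundary: |R(x)|=1, x<0.
x=-1.53: |R|=1.2257
R=1: x+3/4x²=0 ⇒ x=−4/3=-1.3333; min R=1−1/(4·3/4)=0.6667>−1
Confirm numerically:
  x=-0.763: |R|=0.67363 <1
  x=-0.729: |R|=0.66958 <1
  x=-0.614: |R|=0.66875 <1
  x=-1.810: |R|=1.64707 >1
  x=-1.698: |R|=1.46440 >1
  x=-1.541: |R|=1.24001 >1
Interval (-1.3333, 0).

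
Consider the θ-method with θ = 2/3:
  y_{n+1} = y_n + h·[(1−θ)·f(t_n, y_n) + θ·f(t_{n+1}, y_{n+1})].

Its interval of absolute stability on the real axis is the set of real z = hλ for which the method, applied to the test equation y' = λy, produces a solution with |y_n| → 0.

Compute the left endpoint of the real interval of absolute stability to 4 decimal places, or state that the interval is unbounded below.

Set f=λy, z=hλ:
  y_{n+1} = y_n + z·[1/3·y_n + 2/3·y_{n+1}] ⇒ (1 − 2/3z)y_{n+1} = (1 + 1/3z)y_n
  so R(z) = (1 + 1/3z)/(1 − 2/3z).

Boundary: |R(x)|=1, x<0.
x=-1.16: |R|=0.3459
x=-2: |R|=0.1429
x=-10: |R|=0.3043
x=-100: |R|=0.4778
θ=2/3≥1/2 ⇒ |1+1/3x|<|1−2/3x| ∀x<0 ⇒ unbounded interval.

unbounded; (−∞, 0).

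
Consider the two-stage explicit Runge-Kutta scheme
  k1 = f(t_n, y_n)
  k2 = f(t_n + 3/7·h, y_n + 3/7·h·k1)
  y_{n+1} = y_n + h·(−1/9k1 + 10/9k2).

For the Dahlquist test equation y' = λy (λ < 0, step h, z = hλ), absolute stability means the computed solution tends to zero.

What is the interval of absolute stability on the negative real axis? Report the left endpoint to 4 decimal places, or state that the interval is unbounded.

z∈(-2.1000,0).

Test eqn y'=λy, z=hλ:
  k1=λy_n ⇒ h·k1=z·y_n;  k2=λ(1+3/7z)y_n ⇒ h·k2=z(1+3/7z)y_n
  y_{n+1}/y_n = 1 − 1/9z + 10/9z(1+3/7z) = 1 + z + 10/21z²
  ⇒ R(z) = 1 + z + 10/21z².

Boundary: |R(x)|=1, x<0.
x=-1.68: |R|=0.6640
R=1: x+10/21x²=0 ⇒ x=−21/10=-2.1000; min R=1−1/(4·10/21)=0.4750>−1
Confirm numerically:
  x=-1.786: |R|=0.73295 <1
  x=-1.601: |R|=0.61957 <1
  x=-0.920: |R|=0.48305 <1
  x=-2.209: |R|=1.11466 >1
  x=-2.207: |R|=1.11245 >1
Interval (-2.1000, 0).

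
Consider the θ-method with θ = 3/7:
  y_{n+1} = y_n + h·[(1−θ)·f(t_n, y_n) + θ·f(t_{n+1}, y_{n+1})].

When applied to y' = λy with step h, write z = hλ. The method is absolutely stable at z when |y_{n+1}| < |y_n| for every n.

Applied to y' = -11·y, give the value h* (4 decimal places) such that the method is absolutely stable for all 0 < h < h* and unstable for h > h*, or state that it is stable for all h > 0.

With y'=λy (z=hλ):
  y_{n+1} = y_n + z·[4/7·y_n + 3/7·y_{n+1}] ⇒ (1 − 3/7z)y_{n+1} = (1 + 4/7z)y_n
  R(z) = (1 + 4/7z)/(1 − 3/7z).

Need |R(x)|<1, x<0.
x=-1.7: |R|=0.0165
R=−1: 1+4/7x = −1+3/7x ⇒ -1/7x=2 ⇒ x=2/(-1/7)=-14.0000
Confirm numerically:
  x=-13.875: |R|=0.99743 <1
  x=-8.879: |R|=0.84776 <1
  x=-6.719: |R|=0.73189 <1
  x=-14.475: |R|=1.00942 >1
  x=-14.340: |R|=1.00680 >1
  x=-14.133: |R|=1.00269 >1
Stable set (-14.0000, 0).

(-14.0000,0); λ=-11 ⇒ h* = (14)/11 = 1.2727.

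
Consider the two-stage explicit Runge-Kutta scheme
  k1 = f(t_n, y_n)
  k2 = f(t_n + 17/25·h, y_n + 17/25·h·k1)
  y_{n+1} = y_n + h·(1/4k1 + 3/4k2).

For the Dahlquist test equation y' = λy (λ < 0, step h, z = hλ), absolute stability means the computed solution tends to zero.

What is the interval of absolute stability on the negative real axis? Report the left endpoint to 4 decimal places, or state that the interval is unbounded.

On y'=λy, z=hλ:
  k1=λy_n ⇒ h·k1=z·y_n;  k2=λ(1+17/25z)y_n ⇒ h·k2=z(1+17/25z)y_n
  y_{n+1}/y_n = 1 + 1/4z + 3/4z(1+17/25z) = 1 + z + 51/100z²
  Hence R(z) = 1 + z + 51/100z².

Find x<0 with |R(x)|<1.
x=-1.26: |R|=0.5497
R=1: x+51/100x²=0 ⇒ x=−100/51=-1.9608; min R=1−1/(4·51/100)=0.5098>−1
Confirm numerically:
  x=-1.864: |R|=0.90799 <1
  x=-1.353: |R|=0.58061 <1
  x=-1.204: |R|=0.53530 <1
  x=-2.307: |R|=1.40735 >1
  x=-2.184: |R|=1.24863 >1
So |R|<1 on (-1.9608, 0).

(-1.9608, 0).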